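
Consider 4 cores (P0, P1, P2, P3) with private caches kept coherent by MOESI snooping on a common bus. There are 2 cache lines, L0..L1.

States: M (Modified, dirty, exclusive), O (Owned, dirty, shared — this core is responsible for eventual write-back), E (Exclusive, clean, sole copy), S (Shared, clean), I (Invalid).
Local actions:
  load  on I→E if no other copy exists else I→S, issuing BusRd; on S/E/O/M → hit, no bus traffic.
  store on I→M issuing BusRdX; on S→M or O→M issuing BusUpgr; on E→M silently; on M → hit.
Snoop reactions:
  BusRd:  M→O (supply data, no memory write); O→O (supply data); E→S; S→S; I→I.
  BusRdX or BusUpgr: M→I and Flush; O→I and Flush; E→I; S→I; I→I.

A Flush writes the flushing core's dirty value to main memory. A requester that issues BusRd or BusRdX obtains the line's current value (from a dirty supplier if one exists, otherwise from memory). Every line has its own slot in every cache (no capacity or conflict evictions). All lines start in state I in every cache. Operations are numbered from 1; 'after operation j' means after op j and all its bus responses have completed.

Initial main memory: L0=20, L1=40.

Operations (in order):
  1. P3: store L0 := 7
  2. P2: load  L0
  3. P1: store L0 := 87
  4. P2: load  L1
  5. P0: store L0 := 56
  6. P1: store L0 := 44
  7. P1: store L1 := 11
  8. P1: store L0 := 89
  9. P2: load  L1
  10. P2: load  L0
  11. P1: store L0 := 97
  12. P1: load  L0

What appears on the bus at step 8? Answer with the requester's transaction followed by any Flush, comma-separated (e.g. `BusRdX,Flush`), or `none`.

[1] P3: store L0 := 7 | P0:I, P1:I, P2:I, P3:M(7) | bus: BusRdX
[2] P2: load  L0 | P0:I, P1:I, P2:S(7), P3:O(7) | bus: BusRd
[3] P1: store L0 := 87 | P0:I, P1:M(87), P2:I, P3:I | bus: BusRdX,Flush
[4] P2: load  L1 | P0:I, P1:I, P2:E(40), P3:I | bus: BusRd
[5] P0: store L0 := 56 | P0:M(56), P1:I, P2:I, P3:I | bus: BusRdX,Flush
[6] P1: store L0 := 44 | P0:I, P1:M(44), P2:I, P3:I | bus: BusRdX,Flush
[7] P1: store L1 := 11 | P0:I, P1:M(11), P2:I, P3:I | bus: BusRdX
[8] P1: store L0 := 89 | P0:I, P1:M(89), P2:I, P3:I | bus: none
[9] P2: load  L1 | P0:I, P1:O(11), P2:S(11), P3:I | bus: BusRd
[10] P2: load  L0 | P0:I, P1:O(89), P2:S(89), P3:I | bus: BusRd
[11] P1: store L0 := 97 | P0:I, P1:M(97), P2:I, P3:I | bus: BusUpgr
[12] P1: load  L0 | P0:I, P1:M(97), P2:I, P3:I | bus: none

bus = none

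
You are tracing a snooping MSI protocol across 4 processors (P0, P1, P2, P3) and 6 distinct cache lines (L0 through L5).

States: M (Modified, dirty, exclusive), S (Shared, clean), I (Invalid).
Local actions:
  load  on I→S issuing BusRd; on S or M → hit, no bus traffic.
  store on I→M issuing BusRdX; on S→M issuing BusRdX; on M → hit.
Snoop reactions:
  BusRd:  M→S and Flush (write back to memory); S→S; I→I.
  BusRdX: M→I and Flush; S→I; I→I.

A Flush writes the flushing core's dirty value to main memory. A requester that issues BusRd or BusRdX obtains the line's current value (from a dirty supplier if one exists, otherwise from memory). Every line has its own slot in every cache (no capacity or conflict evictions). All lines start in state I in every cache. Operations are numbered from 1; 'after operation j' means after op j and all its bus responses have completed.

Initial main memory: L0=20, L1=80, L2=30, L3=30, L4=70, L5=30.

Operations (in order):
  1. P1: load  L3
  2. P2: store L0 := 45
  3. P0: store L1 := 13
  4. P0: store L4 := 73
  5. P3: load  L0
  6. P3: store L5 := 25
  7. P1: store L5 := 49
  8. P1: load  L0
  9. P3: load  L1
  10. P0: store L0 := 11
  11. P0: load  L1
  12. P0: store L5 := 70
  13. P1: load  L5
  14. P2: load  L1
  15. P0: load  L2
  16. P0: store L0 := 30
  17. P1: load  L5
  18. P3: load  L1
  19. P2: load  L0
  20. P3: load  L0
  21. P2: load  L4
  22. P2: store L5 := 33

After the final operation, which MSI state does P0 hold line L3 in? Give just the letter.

state = I

step 1: P1: load  L3  ⟶  ISII  (L3)  txn=BusRd  M[L3]=30
step 2: P2: store L0 := 45  ⟶  IIMI  (L0)  txn=BusRdX  M[L0]=20
step 3: P0: store L1 := 13  ⟶  MIII  (L1)  txn=BusRdX  M[L1]=80
step 4: P0: store L4 := 73  ⟶  MIII  (L4)  txn=BusRdX  M[L4]=70
step 5: P3: load  L0  ⟶  IISS  (L0)  txn=BusRd+Flush  M[L0]=45
step 6: P3: store L5 := 25  ⟶  IIIM  (L5)  txn=BusRdX  M[L5]=30
step 7: P1: store L5 := 49  ⟶  IMII  (L5)  txn=BusRdX+Flush  M[L5]=25
step 8: P1: load  L0  ⟶  ISSS  (L0)  txn=BusRd  M[L0]=45
step 9: P3: load  L1  ⟶  SIIS  (L1)  txn=BusRd+Flush  M[L1]=13
step 10: P0: store L0 := 11  ⟶  MIII  (L0)  txn=BusRdX  M[L0]=45
step 11: P0: load  L1  ⟶  SIIS  (L1)  txn=∅  M[L1]=13
step 12: P0: store L5 := 70  ⟶  MIII  (L5)  txn=BusRdX+Flush  M[L5]=49
step 13: P1: load  L5  ⟶  SSII  (L5)  txn=BusRd+Flush  M[L5]=70
step 14: P2: load  L1  ⟶  SISS  (L1)  txn=BusRd  M[L1]=13
step 15: P0: load  L2  ⟶  SIII  (L2)  txn=BusRd  M[L2]=30
step 16: P0: store L0 := 30  ⟶  MIII  (L0)  txn=∅  M[L0]=45
step 17: P1: load  L5  ⟶  SSII  (L5)  txn=∅  M[L5]=70
step 18: P3: load  L1  ⟶  SISS  (L1)  txn=∅  M[L1]=13
step 19: P2: load  L0  ⟶  SISI  (L0)  txn=BusRd+Flush  M[L0]=30
step 20: P3: load  L0  ⟶  SISS  (L0)  txn=BusRd  M[L0]=30
step 21: P2: load  L4  ⟶  SISI  (L4)  txn=BusRd+Flush  M[L4]=73
step 22: P2: store L5 := 33  ⟶  IIMI  (L5)  txn=BusRdX  M[L5]=70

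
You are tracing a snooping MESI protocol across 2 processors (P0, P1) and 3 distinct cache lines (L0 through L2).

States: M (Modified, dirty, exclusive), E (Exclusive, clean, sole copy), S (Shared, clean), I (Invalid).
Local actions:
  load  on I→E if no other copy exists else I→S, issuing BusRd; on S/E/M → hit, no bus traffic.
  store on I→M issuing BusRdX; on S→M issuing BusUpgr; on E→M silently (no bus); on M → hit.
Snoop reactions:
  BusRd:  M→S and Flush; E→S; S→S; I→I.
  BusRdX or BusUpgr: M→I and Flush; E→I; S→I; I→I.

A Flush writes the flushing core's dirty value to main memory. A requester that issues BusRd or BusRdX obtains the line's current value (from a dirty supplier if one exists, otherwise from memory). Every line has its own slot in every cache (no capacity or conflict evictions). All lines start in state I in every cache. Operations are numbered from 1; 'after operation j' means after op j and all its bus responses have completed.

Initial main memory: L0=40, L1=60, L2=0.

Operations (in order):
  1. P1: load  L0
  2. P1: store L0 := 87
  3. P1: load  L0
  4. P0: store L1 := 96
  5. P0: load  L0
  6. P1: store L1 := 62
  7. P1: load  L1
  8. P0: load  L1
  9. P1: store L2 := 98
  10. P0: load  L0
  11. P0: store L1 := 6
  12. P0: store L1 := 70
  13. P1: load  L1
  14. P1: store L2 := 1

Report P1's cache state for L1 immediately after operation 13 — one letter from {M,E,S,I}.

  op1 P1: load  L0 → I/E on L0; bus BusRd; mem=40
  op2 P1: store L0 := 87 → I/M on L0; bus (none); mem=40
  op3 P1: load  L0 → I/M on L0; bus (none); mem=40
  op4 P0: store L1 := 96 → M/I on L1; bus BusRdX; mem=60
  op5 P0: load  L0 → S/S on L0; bus BusRd Flush; mem=87
  op6 P1: store L1 := 62 → I/M on L1; bus BusRdX Flush; mem=96
  op7 P1: load  L1 → I/M on L1; bus (none); mem=96
  op8 P0: load  L1 → S/S on L1; bus BusRd Flush; mem=62
  op9 P1: store L2 := 98 → I/M on L2; bus BusRdX; mem=0
  op10 P0: load  L0 → S/S on L0; bus (none); mem=87
  op11 P0: store L1 := 6 → M/I on L1; bus BusUpgr; mem=62
  op12 P0: store L1 := 70 → M/I on L1; bus (none); mem=62
  op13 P1: load  L1 → S/S on L1; bus BusRd Flush; mem=70
  op14 P1: store L2 := 1 → I/M on L2; bus (none); mem=0

state = S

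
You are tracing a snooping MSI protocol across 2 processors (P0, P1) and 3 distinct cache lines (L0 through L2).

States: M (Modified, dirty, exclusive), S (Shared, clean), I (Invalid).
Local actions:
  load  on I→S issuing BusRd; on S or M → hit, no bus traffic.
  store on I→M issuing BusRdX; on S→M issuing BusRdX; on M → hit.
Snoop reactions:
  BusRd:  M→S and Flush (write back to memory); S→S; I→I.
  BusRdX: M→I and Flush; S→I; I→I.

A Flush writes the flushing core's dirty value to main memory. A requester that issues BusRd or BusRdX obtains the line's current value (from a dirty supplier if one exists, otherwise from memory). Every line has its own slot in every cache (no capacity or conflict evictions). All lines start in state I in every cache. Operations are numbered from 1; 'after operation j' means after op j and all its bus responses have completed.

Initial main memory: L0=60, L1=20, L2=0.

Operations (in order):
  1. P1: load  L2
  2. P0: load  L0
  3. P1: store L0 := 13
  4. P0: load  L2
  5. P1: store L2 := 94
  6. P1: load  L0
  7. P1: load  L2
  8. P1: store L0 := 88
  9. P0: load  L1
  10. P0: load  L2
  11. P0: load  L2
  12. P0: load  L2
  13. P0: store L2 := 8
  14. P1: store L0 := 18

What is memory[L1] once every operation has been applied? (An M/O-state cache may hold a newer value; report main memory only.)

memory[L1] = 20

  op1 P1: load  L2 → I/S on L2; bus BusRd; mem=0
  op2 P0: load  L0 → S/I on L0; bus BusRd; mem=60
  op3 P1: store L0 := 13 → I/M on L0; bus BusRdX; mem=60
  op4 P0: load  L2 → S/S on L2; bus BusRd; mem=0
  op5 P1: store L2 := 94 → I/M on L2; bus BusRdX; mem=0
  op6 P1: load  L0 → I/M on L0; bus (none); mem=60
  op7 P1: load  L2 → I/M on L2; bus (none); mem=0
  op8 P1: store L0 := 88 → I/M on L0; bus (none); mem=60
  op9 P0: load  L1 → S/I on L1; bus BusRd; mem=20
  op10 P0: load  L2 → S/S on L2; bus BusRd Flush; mem=94
  op11 P0: load  L2 → S/S on L2; bus (none); mem=94
  op12 P0: load  L2 → S/S on L2; bus (none); mem=94
  op13 P0: store L2 := 8 → M/I on L2; bus BusRdX; mem=94
  op14 P1: store L0 := 18 → I/M on L0; bus (none); mem=60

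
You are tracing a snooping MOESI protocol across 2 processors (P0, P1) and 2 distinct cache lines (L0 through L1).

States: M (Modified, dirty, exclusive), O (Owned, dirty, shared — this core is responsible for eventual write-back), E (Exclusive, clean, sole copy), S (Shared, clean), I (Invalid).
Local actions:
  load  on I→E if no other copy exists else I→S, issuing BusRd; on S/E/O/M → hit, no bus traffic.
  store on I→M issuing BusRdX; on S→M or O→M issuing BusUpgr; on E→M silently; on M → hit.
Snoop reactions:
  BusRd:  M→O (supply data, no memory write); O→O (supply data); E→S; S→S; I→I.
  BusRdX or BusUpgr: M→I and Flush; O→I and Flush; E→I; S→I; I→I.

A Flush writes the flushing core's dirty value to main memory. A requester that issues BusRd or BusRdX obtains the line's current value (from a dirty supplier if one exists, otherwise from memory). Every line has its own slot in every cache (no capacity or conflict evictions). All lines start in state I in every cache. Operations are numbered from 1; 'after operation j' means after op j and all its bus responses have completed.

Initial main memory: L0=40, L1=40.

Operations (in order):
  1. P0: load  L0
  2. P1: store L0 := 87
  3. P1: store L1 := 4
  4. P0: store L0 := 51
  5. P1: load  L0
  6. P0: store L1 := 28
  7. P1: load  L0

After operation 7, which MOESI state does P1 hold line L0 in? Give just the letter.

1. P0: load  L0  bus=[BusRd]  L0: P0=E P1=I  mem[L0]=40
2. P1: store L0 := 87  bus=[BusRdX]  L0: P0=I P1=M  mem[L0]=40
3. P1: store L1 := 4  bus=[BusRdX]  L1: P0=I P1=M  mem[L1]=40
4. P0: store L0 := 51  bus=[BusRdX,Flush]  L0: P0=M P1=I  mem[L0]=87
5. P1: load  L0  bus=[BusRd]  L0: P0=O P1=S  mem[L0]=87
6. P0: store L1 := 28  bus=[BusRdX,Flush]  L1: P0=M P1=I  mem[L1]=4
7. P1: load  L0  bus=[-]  L0: P0=O P1=S  mem[L0]=87

state = S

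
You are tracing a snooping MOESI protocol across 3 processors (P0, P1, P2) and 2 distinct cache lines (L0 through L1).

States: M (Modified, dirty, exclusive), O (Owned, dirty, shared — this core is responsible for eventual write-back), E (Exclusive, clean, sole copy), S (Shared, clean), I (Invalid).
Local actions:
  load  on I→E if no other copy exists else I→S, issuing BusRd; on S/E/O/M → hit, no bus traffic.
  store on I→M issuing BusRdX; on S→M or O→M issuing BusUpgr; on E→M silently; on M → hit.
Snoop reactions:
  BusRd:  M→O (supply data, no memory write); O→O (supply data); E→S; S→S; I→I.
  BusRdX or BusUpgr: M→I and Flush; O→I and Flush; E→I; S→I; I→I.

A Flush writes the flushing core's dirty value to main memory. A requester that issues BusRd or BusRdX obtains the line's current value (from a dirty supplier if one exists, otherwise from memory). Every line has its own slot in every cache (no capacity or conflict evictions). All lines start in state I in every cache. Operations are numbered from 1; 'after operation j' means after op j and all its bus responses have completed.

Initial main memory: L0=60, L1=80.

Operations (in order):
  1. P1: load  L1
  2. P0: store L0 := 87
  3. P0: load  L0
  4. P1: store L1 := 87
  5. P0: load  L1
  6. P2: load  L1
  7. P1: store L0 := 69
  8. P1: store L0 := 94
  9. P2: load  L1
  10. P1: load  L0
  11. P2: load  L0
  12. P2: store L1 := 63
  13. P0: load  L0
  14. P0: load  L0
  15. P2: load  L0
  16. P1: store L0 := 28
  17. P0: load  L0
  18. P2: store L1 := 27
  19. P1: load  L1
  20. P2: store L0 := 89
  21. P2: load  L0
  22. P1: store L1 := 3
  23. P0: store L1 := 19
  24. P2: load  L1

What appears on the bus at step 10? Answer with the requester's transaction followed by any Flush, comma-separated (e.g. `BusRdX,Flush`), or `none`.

bus = none

1. P1: load  L1  bus=[BusRd]  L1: P0=I P1=E P2=I  mem[L1]=80
2. P0: store L0 := 87  bus=[BusRdX]  L0: P0=M P1=I P2=I  mem[L0]=60
3. P0: load  L0  bus=[-]  L0: P0=M P1=I P2=I  mem[L0]=60
4. P1: store L1 := 87  bus=[-]  L1: P0=I P1=M P2=I  mem[L1]=80
5. P0: load  L1  bus=[BusRd]  L1: P0=S P1=O P2=I  mem[L1]=80
6. P2: load  L1  bus=[BusRd]  L1: P0=S P1=O P2=S  mem[L1]=80
7. P1: store L0 := 69  bus=[BusRdX,Flush]  L0: P0=I P1=M P2=I  mem[L0]=87
8. P1: store L0 := 94  bus=[-]  L0: P0=I P1=M P2=I  mem[L0]=87
9. P2: load  L1  bus=[-]  L1: P0=S P1=O P2=S  mem[L1]=80
10. P1: load  L0  bus=[-]  L0: P0=I P1=M P2=I  mem[L0]=87
11. P2: load  L0  bus=[BusRd]  L0: P0=I P1=O P2=S  mem[L0]=87
12. P2: store L1 := 63  bus=[BusUpgr,Flush]  L1: P0=I P1=I P2=M  mem[L1]=87
13. P0: load  L0  bus=[BusRd]  L0: P0=S P1=O P2=S  mem[L0]=87
14. P0: load  L0  bus=[-]  L0: P0=S P1=O P2=S  mem[L0]=87
15. P2: load  L0  bus=[-]  L0: P0=S P1=O P2=S  mem[L0]=87
16. P1: store L0 := 28  bus=[BusUpgr]  L0: P0=I P1=M P2=I  mem[L0]=87
17. P0: load  L0  bus=[BusRd]  L0: P0=S P1=O P2=I  mem[L0]=87
18. P2: store L1 := 27  bus=[-]  L1: P0=I P1=I P2=M  mem[L1]=87
19. P1: load  L1  bus=[BusRd]  L1: P0=I P1=S P2=O  mem[L1]=87
20. P2: store L0 := 89  bus=[BusRdX,Flush]  L0: P0=I P1=I P2=M  mem[L0]=28
21. P2: load  L0  bus=[-]  L0: P0=I P1=I P2=M  mem[L0]=28
22. P1: store L1 := 3  bus=[BusUpgr,Flush]  L1: P0=I P1=M P2=I  mem[L1]=27
23. P0: store L1 := 19  bus=[BusRdX,Flush]  L1: P0=M P1=I P2=I  mem[L1]=3
24. P2: load  L1  bus=[BusRd]  L1: P0=O P1=I P2=S  mem[L1]=3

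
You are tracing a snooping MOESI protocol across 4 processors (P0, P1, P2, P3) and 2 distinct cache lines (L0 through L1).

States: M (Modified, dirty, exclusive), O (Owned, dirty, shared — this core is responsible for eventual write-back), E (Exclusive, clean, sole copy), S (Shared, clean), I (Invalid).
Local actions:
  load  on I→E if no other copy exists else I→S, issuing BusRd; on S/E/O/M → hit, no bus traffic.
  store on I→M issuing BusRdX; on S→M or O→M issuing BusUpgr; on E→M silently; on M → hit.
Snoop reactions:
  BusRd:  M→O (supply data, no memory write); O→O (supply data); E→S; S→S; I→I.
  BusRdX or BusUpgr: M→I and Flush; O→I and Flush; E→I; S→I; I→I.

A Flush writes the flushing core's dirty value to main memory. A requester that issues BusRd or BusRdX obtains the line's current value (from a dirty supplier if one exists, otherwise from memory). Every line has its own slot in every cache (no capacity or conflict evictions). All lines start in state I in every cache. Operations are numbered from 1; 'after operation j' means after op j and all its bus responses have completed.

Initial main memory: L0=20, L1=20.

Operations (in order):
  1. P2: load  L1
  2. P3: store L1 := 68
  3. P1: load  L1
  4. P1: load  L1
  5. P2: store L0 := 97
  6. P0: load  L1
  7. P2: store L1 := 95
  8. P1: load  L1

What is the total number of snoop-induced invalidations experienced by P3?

[1] P2: load  L1 | P0:I, P1:I, P2:E(20), P3:I | bus: BusRd
[2] P3: store L1 := 68 | P0:I, P1:I, P2:I, P3:M(68) | bus: BusRdX
[3] P1: load  L1 | P0:I, P1:S(68), P2:I, P3:O(68) | bus: BusRd
[4] P1: load  L1 | P0:I, P1:S(68), P2:I, P3:O(68) | bus: none
[5] P2: store L0 := 97 | P0:I, P1:I, P2:M(97), P3:I | bus: BusRdX
[6] P0: load  L1 | P0:S(68), P1:S(68), P2:I, P3:O(68) | bus: BusRd
[7] P2: store L1 := 95 | P0:I, P1:I, P2:M(95), P3:I | bus: BusRdX,Flush
[8] P1: load  L1 | P0:I, P1:S(95), P2:O(95), P3:I | bus: BusRd

invalidations = 1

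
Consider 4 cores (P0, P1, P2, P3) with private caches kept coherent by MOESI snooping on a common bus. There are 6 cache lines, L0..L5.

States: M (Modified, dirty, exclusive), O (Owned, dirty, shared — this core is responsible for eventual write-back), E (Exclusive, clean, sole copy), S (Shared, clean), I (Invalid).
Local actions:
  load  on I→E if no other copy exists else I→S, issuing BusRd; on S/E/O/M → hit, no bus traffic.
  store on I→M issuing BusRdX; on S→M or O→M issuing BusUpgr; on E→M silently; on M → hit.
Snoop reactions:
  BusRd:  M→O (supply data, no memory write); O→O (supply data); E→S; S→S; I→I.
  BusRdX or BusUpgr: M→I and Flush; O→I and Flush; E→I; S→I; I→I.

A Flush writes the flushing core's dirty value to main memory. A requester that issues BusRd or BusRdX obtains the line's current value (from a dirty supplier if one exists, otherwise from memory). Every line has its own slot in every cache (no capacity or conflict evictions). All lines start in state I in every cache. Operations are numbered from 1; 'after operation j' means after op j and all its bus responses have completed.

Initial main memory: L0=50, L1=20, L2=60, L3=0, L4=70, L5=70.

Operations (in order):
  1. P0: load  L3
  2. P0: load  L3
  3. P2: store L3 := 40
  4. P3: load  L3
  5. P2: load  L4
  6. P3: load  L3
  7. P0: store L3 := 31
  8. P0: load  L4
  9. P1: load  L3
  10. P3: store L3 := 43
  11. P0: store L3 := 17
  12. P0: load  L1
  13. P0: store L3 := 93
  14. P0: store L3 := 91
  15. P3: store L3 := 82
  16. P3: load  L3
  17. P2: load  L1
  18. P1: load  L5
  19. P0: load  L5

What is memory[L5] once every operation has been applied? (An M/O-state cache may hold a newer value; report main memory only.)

memory[L5] = 70

[1] P0: load  L3 | P0:E(0), P1:I, P2:I, P3:I | bus: BusRd
[2] P0: load  L3 | P0:E(0), P1:I, P2:I, P3:I | bus: none
[3] P2: store L3 := 40 | P0:I, P1:I, P2:M(40), P3:I | bus: BusRdX
[4] P3: load  L3 | P0:I, P1:I, P2:O(40), P3:S(40) | bus: BusRd
[5] P2: load  L4 | P0:I, P1:I, P2:E(70), P3:I | bus: BusRd
[6] P3: load  L3 | P0:I, P1:I, P2:O(40), P3:S(40) | bus: none
[7] P0: store L3 := 31 | P0:M(31), P1:I, P2:I, P3:I | bus: BusRdX,Flush
[8] P0: load  L4 | P0:S(70), P1:I, P2:S(70), P3:I | bus: BusRd
[9] P1: load  L3 | P0:O(31), P1:S(31), P2:I, P3:I | bus: BusRd
[10] P3: store L3 := 43 | P0:I, P1:I, P2:I, P3:M(43) | bus: BusRdX,Flush
[11] P0: store L3 := 17 | P0:M(17), P1:I, P2:I, P3:I | bus: BusRdX,Flush
[12] P0: load  L1 | P0:E(20), P1:I, P2:I, P3:I | bus: BusRd
[13] P0: store L3 := 93 | P0:M(93), P1:I, P2:I, P3:I | bus: none
[14] P0: store L3 := 91 | P0:M(91), P1:I, P2:I, P3:I | bus: none
[15] P3: store L3 := 82 | P0:I, P1:I, P2:I, P3:M(82) | bus: BusRdX,Flush
[16] P3: load  L3 | P0:I, P1:I, P2:I, P3:M(82) | bus: none
[17] P2: load  L1 | P0:S(20), P1:I, P2:S(20), P3:I | bus: BusRd
[18] P1: load  L5 | P0:I, P1:E(70), P2:I, P3:I | bus: BusRd
[19] P0: load  L5 | P0:S(70), P1:S(70), P2:I, P3:I | bus: BusRd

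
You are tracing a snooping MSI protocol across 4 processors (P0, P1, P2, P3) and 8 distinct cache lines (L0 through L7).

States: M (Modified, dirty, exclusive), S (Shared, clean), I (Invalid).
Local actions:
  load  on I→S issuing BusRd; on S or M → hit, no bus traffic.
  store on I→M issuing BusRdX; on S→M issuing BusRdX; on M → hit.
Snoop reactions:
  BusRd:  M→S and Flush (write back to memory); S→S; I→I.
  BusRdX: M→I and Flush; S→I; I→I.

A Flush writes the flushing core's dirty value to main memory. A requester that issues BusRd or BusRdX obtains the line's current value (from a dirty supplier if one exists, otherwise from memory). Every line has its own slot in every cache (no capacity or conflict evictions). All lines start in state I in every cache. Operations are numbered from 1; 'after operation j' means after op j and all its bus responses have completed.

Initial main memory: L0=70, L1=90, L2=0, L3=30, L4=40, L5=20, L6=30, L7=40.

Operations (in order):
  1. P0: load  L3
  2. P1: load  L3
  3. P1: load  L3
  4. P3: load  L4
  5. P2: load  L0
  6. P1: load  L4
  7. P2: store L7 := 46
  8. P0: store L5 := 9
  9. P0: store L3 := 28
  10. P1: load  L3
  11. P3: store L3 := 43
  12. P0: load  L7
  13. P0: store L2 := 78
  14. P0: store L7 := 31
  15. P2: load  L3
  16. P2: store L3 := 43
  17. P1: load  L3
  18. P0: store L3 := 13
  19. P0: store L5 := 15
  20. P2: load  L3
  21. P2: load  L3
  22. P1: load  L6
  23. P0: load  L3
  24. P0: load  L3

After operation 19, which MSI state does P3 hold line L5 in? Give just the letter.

step 1: P0: load  L3  ⟶  SIII  (L3)  txn=BusRd  M[L3]=30
step 2: P1: load  L3  ⟶  SSII  (L3)  txn=BusRd  M[L3]=30
step 3: P1: load  L3  ⟶  SSII  (L3)  txn=∅  M[L3]=30
step 4: P3: load  L4  ⟶  IIIS  (L4)  txn=BusRd  M[L4]=40
step 5: P2: load  L0  ⟶  IISI  (L0)  txn=BusRd  M[L0]=70
step 6: P1: load  L4  ⟶  ISIS  (L4)  txn=BusRd  M[L4]=40
step 7: P2: store L7 := 46  ⟶  IIMI  (L7)  txn=BusRdX  M[L7]=40
step 8: P0: store L5 := 9  ⟶  MIII  (L5)  txn=BusRdX  M[L5]=20
step 9: P0: store L3 := 28  ⟶  MIII  (L3)  txn=BusRdX  M[L3]=30
step 10: P1: load  L3  ⟶  SSII  (L3)  txn=BusRd+Flush  M[L3]=28
step 11: P3: store L3 := 43  ⟶  IIIM  (L3)  txn=BusRdX  M[L3]=28
step 12: P0: load  L7  ⟶  SISI  (L7)  txn=BusRd+Flush  M[L7]=46
step 13: P0: store L2 := 78  ⟶  MIII  (L2)  txn=BusRdX  M[L2]=0
step 14: P0: store L7 := 31  ⟶  MIII  (L7)  txn=BusRdX  M[L7]=46
step 15: P2: load  L3  ⟶  IISS  (L3)  txn=BusRd+Flush  M[L3]=43
step 16: P2: store L3 := 43  ⟶  IIMI  (L3)  txn=BusRdX  M[L3]=43
step 17: P1: load  L3  ⟶  ISSI  (L3)  txn=BusRd+Flush  M[L3]=43
step 18: P0: store L3 := 13  ⟶  MIII  (L3)  txn=BusRdX  M[L3]=43
step 19: P0: store L5 := 15  ⟶  MIII  (L5)  txn=∅  M[L5]=20
step 20: P2: load  L3  ⟶  SISI  (L3)  txn=BusRd+Flush  M[L3]=13
step 21: P2: load  L3  ⟶  SISI  (L3)  txn=∅  M[L3]=13
step 22: P1: load  L6  ⟶  ISII  (L6)  txn=BusRd  M[L6]=30
step 23: P0: load  L3  ⟶  SISI  (L3)  txn=∅  M[L3]=13
step 24: P0: load  L3  ⟶  SISI  (L3)  txn=∅  M[L3]=13

state = I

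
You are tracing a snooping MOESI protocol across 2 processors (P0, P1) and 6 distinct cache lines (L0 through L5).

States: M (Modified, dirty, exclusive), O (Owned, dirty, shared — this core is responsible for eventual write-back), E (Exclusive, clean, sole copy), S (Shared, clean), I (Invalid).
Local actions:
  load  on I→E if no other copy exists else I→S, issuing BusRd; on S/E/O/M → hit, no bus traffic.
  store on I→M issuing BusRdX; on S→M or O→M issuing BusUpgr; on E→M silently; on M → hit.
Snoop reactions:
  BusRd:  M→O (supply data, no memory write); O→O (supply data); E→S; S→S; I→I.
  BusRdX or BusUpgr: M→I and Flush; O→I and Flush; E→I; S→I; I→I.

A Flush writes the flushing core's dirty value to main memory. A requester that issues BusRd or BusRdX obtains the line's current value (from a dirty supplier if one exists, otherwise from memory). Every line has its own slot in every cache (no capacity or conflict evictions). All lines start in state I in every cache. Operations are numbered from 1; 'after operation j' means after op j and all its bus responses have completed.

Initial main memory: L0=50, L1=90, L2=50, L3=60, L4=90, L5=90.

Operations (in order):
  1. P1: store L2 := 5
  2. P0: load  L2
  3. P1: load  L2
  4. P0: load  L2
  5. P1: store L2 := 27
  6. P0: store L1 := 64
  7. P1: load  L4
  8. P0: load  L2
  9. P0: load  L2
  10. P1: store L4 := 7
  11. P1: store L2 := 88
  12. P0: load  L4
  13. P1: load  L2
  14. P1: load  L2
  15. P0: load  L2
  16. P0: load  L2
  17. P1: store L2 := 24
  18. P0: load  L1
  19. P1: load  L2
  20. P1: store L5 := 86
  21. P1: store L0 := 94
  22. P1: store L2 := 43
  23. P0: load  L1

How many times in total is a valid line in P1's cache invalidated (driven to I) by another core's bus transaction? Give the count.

step 1: P1: store L2 := 5  ⟶  IM  (L2)  txn=BusRdX  M[L2]=50
step 2: P0: load  L2  ⟶  SO  (L2)  txn=BusRd  M[L2]=50
step 3: P1: load  L2  ⟶  SO  (L2)  txn=∅  M[L2]=50
step 4: P0: load  L2  ⟶  SO  (L2)  txn=∅  M[L2]=50
step 5: P1: store L2 := 27  ⟶  IM  (L2)  txn=BusUpgr  M[L2]=50
step 6: P0: store L1 := 64  ⟶  MI  (L1)  txn=BusRdX  M[L1]=90
step 7: P1: load  L4  ⟶  IE  (L4)  txn=BusRd  M[L4]=90
step 8: P0: load  L2  ⟶  SO  (L2)  txn=BusRd  M[L2]=50
step 9: P0: load  L2  ⟶  SO  (L2)  txn=∅  M[L2]=50
step 10: P1: store L4 := 7  ⟶  IM  (L4)  txn=∅  M[L4]=90
step 11: P1: store L2 := 88  ⟶  IM  (L2)  txn=BusUpgr  M[L2]=50
step 12: P0: load  L4  ⟶  SO  (L4)  txn=BusRd  M[L4]=90
step 13: P1: load  L2  ⟶  IM  (L2)  txn=∅  M[L2]=50
step 14: P1: load  L2  ⟶  IM  (L2)  txn=∅  M[L2]=50
step 15: P0: load  L2  ⟶  SO  (L2)  txn=BusRd  M[L2]=50
step 16: P0: load  L2  ⟶  SO  (L2)  txn=∅  M[L2]=50
step 17: P1: store L2 := 24  ⟶  IM  (L2)  txn=BusUpgr  M[L2]=50
step 18: P0: load  L1  ⟶  MI  (L1)  txn=∅  M[L1]=90
step 19: P1: load  L2  ⟶  IM  (L2)  txn=∅  M[L2]=50
step 20: P1: store L5 := 86  ⟶  IM  (L5)  txn=BusRdX  M[L5]=90
step 21: P1: store L0 := 94  ⟶  IM  (L0)  txn=BusRdX  M[L0]=50
step 22: P1: store L2 := 43  ⟶  IM  (L2)  txn=∅  M[L2]=50
step 23: P0: load  L1  ⟶  MI  (L1)  txn=∅  M[L1]=90

invalidations = 0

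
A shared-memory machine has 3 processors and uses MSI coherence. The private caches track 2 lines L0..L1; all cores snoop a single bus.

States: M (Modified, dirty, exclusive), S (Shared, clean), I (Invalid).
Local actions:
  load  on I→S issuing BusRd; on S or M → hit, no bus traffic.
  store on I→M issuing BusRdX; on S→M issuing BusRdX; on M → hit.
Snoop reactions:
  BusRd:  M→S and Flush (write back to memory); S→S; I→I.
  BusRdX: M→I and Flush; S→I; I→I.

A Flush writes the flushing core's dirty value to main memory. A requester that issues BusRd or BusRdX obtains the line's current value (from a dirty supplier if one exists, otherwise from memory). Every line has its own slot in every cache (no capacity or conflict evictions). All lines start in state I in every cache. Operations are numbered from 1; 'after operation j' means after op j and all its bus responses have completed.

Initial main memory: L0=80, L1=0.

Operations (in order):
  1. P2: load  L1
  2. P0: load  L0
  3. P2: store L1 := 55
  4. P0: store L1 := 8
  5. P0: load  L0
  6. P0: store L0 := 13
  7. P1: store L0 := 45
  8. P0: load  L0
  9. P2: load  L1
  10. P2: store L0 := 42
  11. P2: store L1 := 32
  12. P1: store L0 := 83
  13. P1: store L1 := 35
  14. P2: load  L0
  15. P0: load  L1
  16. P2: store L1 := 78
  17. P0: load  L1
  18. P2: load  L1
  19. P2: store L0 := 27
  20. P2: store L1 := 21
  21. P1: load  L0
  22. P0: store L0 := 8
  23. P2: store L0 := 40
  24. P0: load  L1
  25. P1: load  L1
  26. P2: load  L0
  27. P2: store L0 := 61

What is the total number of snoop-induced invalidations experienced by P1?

invalidations = 4

  op1 P2: load  L1 → I/I/S on L1; bus BusRd; mem=0
  op2 P0: load  L0 → S/I/I on L0; bus BusRd; mem=80
  op3 P2: store L1 := 55 → I/I/M on L1; bus BusRdX; mem=0
  op4 P0: store L1 := 8 → M/I/I on L1; bus BusRdX Flush; mem=55
  op5 P0: load  L0 → S/I/I on L0; bus (none); mem=80
  op6 P0: store L0 := 13 → M/I/I on L0; bus BusRdX; mem=80
  op7 P1: store L0 := 45 → I/M/I on L0; bus BusRdX Flush; mem=13
  op8 P0: load  L0 → S/S/I on L0; bus BusRd Flush; mem=45
  op9 P2: load  L1 → S/I/S on L1; bus BusRd Flush; mem=8
  op10 P2: store L0 := 42 → I/I/M on L0; bus BusRdX; mem=45
  op11 P2: store L1 := 32 → I/I/M on L1; bus BusRdX; mem=8
  op12 P1: store L0 := 83 → I/M/I on L0; bus BusRdX Flush; mem=42
  op13 P1: store L1 := 35 → I/M/I on L1; bus BusRdX Flush; mem=32
  op14 P2: load  L0 → I/S/S on L0; bus BusRd Flush; mem=83
  op15 P0: load  L1 → S/S/I on L1; bus BusRd Flush; mem=35
  op16 P2: store L1 := 78 → I/I/M on L1; bus BusRdX; mem=35
  op17 P0: load  L1 → S/I/S on L1; bus BusRd Flush; mem=78
  op18 P2: load  L1 → S/I/S on L1; bus (none); mem=78
  op19 P2: store L0 := 27 → I/I/M on L0; bus BusRdX; mem=83
  op20 P2: store L1 := 21 → I/I/M on L1; bus BusRdX; mem=78
  op21 P1: load  L0 → I/S/S on L0; bus BusRd Flush; mem=27
  op22 P0: store L0 := 8 → M/I/I on L0; bus BusRdX; mem=27
  op23 P2: store L0 := 40 → I/I/M on L0; bus BusRdX Flush; mem=8
  op24 P0: load  L1 → S/I/S on L1; bus BusRd Flush; mem=21
  op25 P1: load  L1 → S/S/S on L1; bus BusRd; mem=21
  op26 P2: load  L0 → I/I/M on L0; bus (none); mem=8
  op27 P2: store L0 := 61 → I/I/M on L0; bus (none); mem=8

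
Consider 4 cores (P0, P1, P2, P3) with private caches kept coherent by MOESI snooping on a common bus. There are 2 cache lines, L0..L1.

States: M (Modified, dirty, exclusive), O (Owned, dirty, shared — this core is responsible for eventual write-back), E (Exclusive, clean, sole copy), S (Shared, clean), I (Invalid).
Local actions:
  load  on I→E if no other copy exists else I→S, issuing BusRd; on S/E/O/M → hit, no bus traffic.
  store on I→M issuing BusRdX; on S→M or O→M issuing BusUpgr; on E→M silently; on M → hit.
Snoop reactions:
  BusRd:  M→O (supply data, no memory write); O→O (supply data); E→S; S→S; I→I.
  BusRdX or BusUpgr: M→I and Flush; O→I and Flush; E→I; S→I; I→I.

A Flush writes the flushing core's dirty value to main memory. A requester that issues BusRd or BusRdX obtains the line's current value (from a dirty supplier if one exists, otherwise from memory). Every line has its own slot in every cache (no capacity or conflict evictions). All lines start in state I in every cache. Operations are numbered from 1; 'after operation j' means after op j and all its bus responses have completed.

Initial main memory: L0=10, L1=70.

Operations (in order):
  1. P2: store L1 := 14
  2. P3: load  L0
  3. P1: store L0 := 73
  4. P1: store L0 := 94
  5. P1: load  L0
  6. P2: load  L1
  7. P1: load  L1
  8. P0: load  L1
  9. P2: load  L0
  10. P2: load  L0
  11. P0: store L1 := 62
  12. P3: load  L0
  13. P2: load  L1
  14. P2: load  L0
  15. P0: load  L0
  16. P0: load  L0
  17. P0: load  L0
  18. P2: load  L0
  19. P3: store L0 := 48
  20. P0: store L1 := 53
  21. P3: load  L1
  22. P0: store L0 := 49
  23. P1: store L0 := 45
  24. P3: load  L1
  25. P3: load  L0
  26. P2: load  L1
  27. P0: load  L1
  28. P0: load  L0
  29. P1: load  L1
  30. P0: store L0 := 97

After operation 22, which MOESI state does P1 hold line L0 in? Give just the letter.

1. P2: store L1 := 14  bus=[BusRdX]  L1: P0=I P1=I P2=M P3=I  mem[L1]=70
2. P3: load  L0  bus=[BusRd]  L0: P0=I P1=I P2=I P3=E  mem[L0]=10
3. P1: store L0 := 73  bus=[BusRdX]  L0: P0=I P1=M P2=I P3=I  mem[L0]=10
4. P1: store L0 := 94  bus=[-]  L0: P0=I P1=M P2=I P3=I  mem[L0]=10
5. P1: load  L0  bus=[-]  L0: P0=I P1=M P2=I P3=I  mem[L0]=10
6. P2: load  L1  bus=[-]  L1: P0=I P1=I P2=M P3=I  mem[L1]=70
7. P1: load  L1  bus=[BusRd]  L1: P0=I P1=S P2=O P3=I  mem[L1]=70
8. P0: load  L1  bus=[BusRd]  L1: P0=S P1=S P2=O P3=I  mem[L1]=70
9. P2: load  L0  bus=[BusRd]  L0: P0=I P1=O P2=S P3=I  mem[L0]=10
10. P2: load  L0  bus=[-]  L0: P0=I P1=O P2=S P3=I  mem[L0]=10
11. P0: store L1 := 62  bus=[BusUpgr,Flush]  L1: P0=M P1=I P2=I P3=I  mem[L1]=14
12. P3: load  L0  bus=[BusRd]  L0: P0=I P1=O P2=S P3=S  mem[L0]=10
13. P2: load  L1  bus=[BusRd]  L1: P0=O P1=I P2=S P3=I  mem[L1]=14
14. P2: load  L0  bus=[-]  L0: P0=I P1=O P2=S P3=S  mem[L0]=10
15. P0: load  L0  bus=[BusRd]  L0: P0=S P1=O P2=S P3=S  mem[L0]=10
16. P0: load  L0  bus=[-]  L0: P0=S P1=O P2=S P3=S  mem[L0]=10
17. P0: load  L0  bus=[-]  L0: P0=S P1=O P2=S P3=S  mem[L0]=10
18. P2: load  L0  bus=[-]  L0: P0=S P1=O P2=S P3=S  mem[L0]=10
19. P3: store L0 := 48  bus=[BusUpgr,Flush]  L0: P0=I P1=I P2=I P3=M  mem[L0]=94
20. P0: store L1 := 53  bus=[BusUpgr]  L1: P0=M P1=I P2=I P3=I  mem[L1]=14
21. P3: load  L1  bus=[BusRd]  L1: P0=O P1=I P2=I P3=S  mem[L1]=14
22. P0: store L0 := 49  bus=[BusRdX,Flush]  L0: P0=M P1=I P2=I P3=I  mem[L0]=48
23. P1: store L0 := 45  bus=[BusRdX,Flush]  L0: P0=I P1=M P2=I P3=I  mem[L0]=49
24. P3: load  L1  bus=[-]  L1: P0=O P1=I P2=I P3=S  mem[L1]=14
25. P3: load  L0  bus=[BusRd]  L0: P0=I P1=O P2=I P3=S  mem[L0]=49
26. P2: load  L1  bus=[BusRd]  L1: P0=O P1=I P2=S P3=S  mem[L1]=14
27. P0: load  L1  bus=[-]  L1: P0=O P1=I P2=S P3=S  mem[L1]=14
28. P0: load  L0  bus=[BusRd]  L0: P0=S P1=O P2=I P3=S  mem[L0]=49
29. P1: load  L1  bus=[BusRd]  L1: P0=O P1=S P2=S P3=S  mem[L1]=14
30. P0: store L0 := 97  bus=[BusUpgr,Flush]  L0: P0=M P1=I P2=I P3=I  mem[L0]=45

state = I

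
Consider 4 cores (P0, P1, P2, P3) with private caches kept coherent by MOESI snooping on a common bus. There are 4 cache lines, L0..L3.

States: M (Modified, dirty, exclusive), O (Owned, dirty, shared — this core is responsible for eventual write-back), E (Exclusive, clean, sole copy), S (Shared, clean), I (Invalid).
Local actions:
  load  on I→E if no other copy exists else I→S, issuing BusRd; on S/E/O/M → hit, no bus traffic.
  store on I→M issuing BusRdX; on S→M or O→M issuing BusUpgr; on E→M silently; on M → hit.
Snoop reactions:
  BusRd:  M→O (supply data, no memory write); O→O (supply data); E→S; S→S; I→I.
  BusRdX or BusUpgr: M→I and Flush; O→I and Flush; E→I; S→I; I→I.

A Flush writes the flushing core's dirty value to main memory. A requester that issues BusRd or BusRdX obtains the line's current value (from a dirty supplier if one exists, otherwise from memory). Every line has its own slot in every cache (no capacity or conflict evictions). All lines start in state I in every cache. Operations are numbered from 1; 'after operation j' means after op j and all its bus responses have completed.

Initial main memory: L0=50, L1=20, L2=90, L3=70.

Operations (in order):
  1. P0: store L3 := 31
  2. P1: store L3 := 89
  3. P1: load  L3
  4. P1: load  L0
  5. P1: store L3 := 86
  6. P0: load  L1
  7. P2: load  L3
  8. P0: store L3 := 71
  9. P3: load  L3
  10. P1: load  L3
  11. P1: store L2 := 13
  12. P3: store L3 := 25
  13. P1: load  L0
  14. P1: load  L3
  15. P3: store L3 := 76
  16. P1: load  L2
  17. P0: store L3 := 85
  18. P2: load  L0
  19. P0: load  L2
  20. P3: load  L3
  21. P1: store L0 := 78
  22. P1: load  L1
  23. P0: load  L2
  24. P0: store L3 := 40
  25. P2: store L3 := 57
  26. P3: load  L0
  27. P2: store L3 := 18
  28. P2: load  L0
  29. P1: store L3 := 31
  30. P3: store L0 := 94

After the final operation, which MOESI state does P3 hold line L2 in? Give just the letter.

state = I

[1] P0: store L3 := 31 | P0:M(31), P1:I, P2:I, P3:I | bus: BusRdX
[2] P1: store L3 := 89 | P0:I, P1:M(89), P2:I, P3:I | bus: BusRdX,Flush
[3] P1: load  L3 | P0:I, P1:M(89), P2:I, P3:I | bus: none
[4] P1: load  L0 | P0:I, P1:E(50), P2:I, P3:I | bus: BusRd
[5] P1: store L3 := 86 | P0:I, P1:M(86), P2:I, P3:I | bus: none
[6] P0: load  L1 | P0:E(20), P1:I, P2:I, P3:I | bus: BusRd
[7] P2: load  L3 | P0:I, P1:O(86), P2:S(86), P3:I | bus: BusRd
[8] P0: store L3 := 71 | P0:M(71), P1:I, P2:I, P3:I | bus: BusRdX,Flush
[9] P3: load  L3 | P0:O(71), P1:I, P2:I, P3:S(71) | bus: BusRd
[10] P1: load  L3 | P0:O(71), P1:S(71), P2:I, P3:S(71) | bus: BusRd
[11] P1: store L2 := 13 | P0:I, P1:M(13), P2:I, P3:I | bus: BusRdX
[12] P3: store L3 := 25 | P0:I, P1:I, P2:I, P3:M(25) | bus: BusUpgr,Flush
[13] P1: load  L0 | P0:I, P1:E(50), P2:I, P3:I | bus: none
[14] P1: load  L3 | P0:I, P1:S(25), P2:I, P3:O(25) | bus: BusRd
[15] P3: store L3 := 76 | P0:I, P1:I, P2:I, P3:M(76) | bus: BusUpgr
[16] P1: load  L2 | P0:I, P1:M(13), P2:I, P3:I | bus: none
[17] P0: store L3 := 85 | P0:M(85), P1:I, P2:I, P3:I | bus: BusRdX,Flush
[18] P2: load  L0 | P0:I, P1:S(50), P2:S(50), P3:I | bus: BusRd
[19] P0: load  L2 | P0:S(13), P1:O(13), P2:I, P3:I | bus: BusRd
[20] P3: load  L3 | P0:O(85), P1:I, P2:I, P3:S(85) | bus: BusRd
[21] P1: store L0 := 78 | P0:I, P1:M(78), P2:I, P3:I | bus: BusUpgr
[22] P1: load  L1 | P0:S(20), P1:S(20), P2:I, P3:I | bus: BusRd
[23] P0: load  L2 | P0:S(13), P1:O(13), P2:I, P3:I | bus: none
[24] P0: store L3 := 40 | P0:M(40), P1:I, P2:I, P3:I | bus: BusUpgr
[25] P2: store L3 := 57 | P0:I, P1:I, P2:M(57), P3:I | bus: BusRdX,Flush
[26] P3: load  L0 | P0:I, P1:O(78), P2:I, P3:S(78) | bus: BusRd
[27] P2: store L3 := 18 | P0:I, P1:I, P2:M(18), P3:I | bus: none
[28] P2: load  L0 | P0:I, P1:O(78), P2:S(78), P3:S(78) | bus: BusRd
[29] P1: store L3 := 31 | P0:I, P1:M(31), P2:I, P3:I | bus: BusRdX,Flush
[30] P3: store L0 := 94 | P0:I, P1:I, P2:I, P3:M(94) | bus: BusUpgr,Flush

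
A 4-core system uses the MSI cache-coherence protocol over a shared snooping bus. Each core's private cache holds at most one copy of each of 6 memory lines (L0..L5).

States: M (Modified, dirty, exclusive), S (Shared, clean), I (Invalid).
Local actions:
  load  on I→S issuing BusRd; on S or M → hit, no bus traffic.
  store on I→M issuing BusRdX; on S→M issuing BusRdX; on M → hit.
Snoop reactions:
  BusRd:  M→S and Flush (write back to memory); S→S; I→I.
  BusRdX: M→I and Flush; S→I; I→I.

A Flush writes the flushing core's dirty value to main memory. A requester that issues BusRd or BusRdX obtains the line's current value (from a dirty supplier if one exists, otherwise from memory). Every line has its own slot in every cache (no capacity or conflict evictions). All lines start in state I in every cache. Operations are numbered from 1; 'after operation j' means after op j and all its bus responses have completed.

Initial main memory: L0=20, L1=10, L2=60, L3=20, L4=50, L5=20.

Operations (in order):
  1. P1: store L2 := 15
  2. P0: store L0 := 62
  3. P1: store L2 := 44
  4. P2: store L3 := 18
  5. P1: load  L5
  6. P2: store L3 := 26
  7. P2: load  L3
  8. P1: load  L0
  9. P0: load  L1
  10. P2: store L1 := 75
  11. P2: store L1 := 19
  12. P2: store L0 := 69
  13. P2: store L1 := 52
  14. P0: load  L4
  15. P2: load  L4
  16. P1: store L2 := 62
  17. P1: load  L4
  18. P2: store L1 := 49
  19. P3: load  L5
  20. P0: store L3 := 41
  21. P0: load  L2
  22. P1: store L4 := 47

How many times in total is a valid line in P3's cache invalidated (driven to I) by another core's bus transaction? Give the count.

  op1 P1: store L2 := 15 → I/M/I/I on L2; bus BusRdX; mem=60
  op2 P0: store L0 := 62 → M/I/I/I on L0; bus BusRdX; mem=20
  op3 P1: store L2 := 44 → I/M/I/I on L2; bus (none); mem=60
  op4 P2: store L3 := 18 → I/I/M/I on L3; bus BusRdX; mem=20
  op5 P1: load  L5 → I/S/I/I on L5; bus BusRd; mem=20
  op6 P2: store L3 := 26 → I/I/M/I on L3; bus (none); mem=20
  op7 P2: load  L3 → I/I/M/I on L3; bus (none); mem=20
  op8 P1: load  L0 → S/S/I/I on L0; bus BusRd Flush; mem=62
  op9 P0: load  L1 → S/I/I/I on L1; bus BusRd; mem=10
  op10 P2: store L1 := 75 → I/I/M/I on L1; bus BusRdX; mem=10
  op11 P2: store L1 := 19 → I/I/M/I on L1; bus (none); mem=10
  op12 P2: store L0 := 69 → I/I/M/I on L0; bus BusRdX; mem=62
  op13 P2: store L1 := 52 → I/I/M/I on L1; bus (none); mem=10
  op14 P0: load  L4 → S/I/I/I on L4; bus BusRd; mem=50
  op15 P2: load  L4 → S/I/S/I on L4; bus BusRd; mem=50
  op16 P1: store L2 := 62 → I/M/I/I on L2; bus (none); mem=60
  op17 P1: load  L4 → S/S/S/I on L4; bus BusRd; mem=50
  op18 P2: store L1 := 49 → I/I/M/I on L1; bus (none); mem=10
  op19 P3: load  L5 → I/S/I/S on L5; bus BusRd; mem=20
  op20 P0: store L3 := 41 → M/I/I/I on L3; bus BusRdX Flush; mem=26
  op21 P0: load  L2 → S/S/I/I on L2; bus BusRd Flush; mem=62
  op22 P1: store L4 := 47 → I/M/I/I on L4; bus BusRdX; mem=50

invalidations = 0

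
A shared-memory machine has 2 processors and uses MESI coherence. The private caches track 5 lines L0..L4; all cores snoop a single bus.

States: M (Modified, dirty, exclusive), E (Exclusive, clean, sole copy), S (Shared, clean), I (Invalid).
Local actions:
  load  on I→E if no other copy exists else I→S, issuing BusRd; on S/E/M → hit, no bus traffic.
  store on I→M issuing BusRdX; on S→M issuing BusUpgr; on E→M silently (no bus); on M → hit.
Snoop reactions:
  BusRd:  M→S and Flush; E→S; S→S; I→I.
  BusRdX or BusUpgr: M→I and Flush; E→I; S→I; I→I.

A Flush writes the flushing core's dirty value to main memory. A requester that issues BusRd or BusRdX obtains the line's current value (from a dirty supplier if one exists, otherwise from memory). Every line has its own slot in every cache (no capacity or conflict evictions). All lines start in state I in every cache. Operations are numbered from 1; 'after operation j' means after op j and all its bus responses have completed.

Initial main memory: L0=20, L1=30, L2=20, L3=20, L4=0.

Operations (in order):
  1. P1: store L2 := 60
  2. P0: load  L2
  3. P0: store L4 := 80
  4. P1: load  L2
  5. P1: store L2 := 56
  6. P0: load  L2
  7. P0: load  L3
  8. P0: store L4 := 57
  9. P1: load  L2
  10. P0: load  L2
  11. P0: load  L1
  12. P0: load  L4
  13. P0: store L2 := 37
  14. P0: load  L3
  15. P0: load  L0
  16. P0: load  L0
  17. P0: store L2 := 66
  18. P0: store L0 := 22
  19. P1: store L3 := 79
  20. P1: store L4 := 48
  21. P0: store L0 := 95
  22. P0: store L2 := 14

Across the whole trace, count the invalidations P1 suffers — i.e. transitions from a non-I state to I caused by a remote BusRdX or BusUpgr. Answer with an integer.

1. P1: store L2 := 60  bus=[BusRdX]  L2: P0=I P1=M  mem[L2]=20
2. P0: load  L2  bus=[BusRd,Flush]  L2: P0=S P1=S  mem[L2]=60
3. P0: store L4 := 80  bus=[BusRdX]  L4: P0=M P1=I  mem[L4]=0
4. P1: load  L2  bus=[-]  L2: P0=S P1=S  mem[L2]=60
5. P1: store L2 := 56  bus=[BusUpgr]  L2: P0=I P1=M  mem[L2]=60
6. P0: load  L2  bus=[BusRd,Flush]  L2: P0=S P1=S  mem[L2]=56
7. P0: load  L3  bus=[BusRd]  L3: P0=E P1=I  mem[L3]=20
8. P0: store L4 := 57  bus=[-]  L4: P0=M P1=I  mem[L4]=0
9. P1: load  L2  bus=[-]  L2: P0=S P1=S  mem[L2]=56
10. P0: load  L2  bus=[-]  L2: P0=S P1=S  mem[L2]=56
11. P0: load  L1  bus=[BusRd]  L1: P0=E P1=I  mem[L1]=30
12. P0: load  L4  bus=[-]  L4: P0=M P1=I  mem[L4]=0
13. P0: store L2 := 37  bus=[BusUpgr]  L2: P0=M P1=I  mem[L2]=56
14. P0: load  L3  bus=[-]  L3: P0=E P1=I  mem[L3]=20
15. P0: load  L0  bus=[BusRd]  L0: P0=E P1=I  mem[L0]=20
16. P0: load  L0  bus=[-]  L0: P0=E P1=I  mem[L0]=20
17. P0: store L2 := 66  bus=[-]  L2: P0=M P1=I  mem[L2]=56
18. P0: store L0 := 22  bus=[-]  L0: P0=M P1=I  mem[L0]=20
19. P1: store L3 := 79  bus=[BusRdX]  L3: P0=I P1=M  mem[L3]=20
20. P1: store L4 := 48  bus=[BusRdX,Flush]  L4: P0=I P1=M  mem[L4]=57
21. P0: store L0 := 95  bus=[-]  L0: P0=M P1=I  mem[L0]=20
22. P0: store L2 := 14  bus=[-]  L2: P0=M P1=I  mem[L2]=56

invalidations = 1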